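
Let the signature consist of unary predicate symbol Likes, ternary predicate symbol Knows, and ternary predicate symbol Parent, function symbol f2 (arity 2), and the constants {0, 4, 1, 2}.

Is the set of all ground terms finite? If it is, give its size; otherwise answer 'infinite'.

The signature has at least one function symbol (f2, arity 2) and at least one constant (0).
Iterating f2 gives infinitely many distinct ground terms: 0, f2(0, 0), f2(f2(0, 0), f2(0, 0)), ...
So the Herbrand universe is infinite.

infinite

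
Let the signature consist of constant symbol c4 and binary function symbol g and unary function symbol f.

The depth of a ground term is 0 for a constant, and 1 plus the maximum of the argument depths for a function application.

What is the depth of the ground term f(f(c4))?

depth(f(c4)) = 1 + depth(c4) = 1 + 0 = 1
depth(f(f(c4))) = 1 + depth(f(c4)) = 1 + 1 = 2

2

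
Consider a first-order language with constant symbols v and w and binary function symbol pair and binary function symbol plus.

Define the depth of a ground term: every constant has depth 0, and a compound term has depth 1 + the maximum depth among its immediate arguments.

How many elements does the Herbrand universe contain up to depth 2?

202

Let N_k = |{terms of depth ≤ k}|. Then N_0 = 2 and N_k = 2 + N_{k-1}^2 + N_{k-1}^2 for k ≥ 1 (one summand per function symbol, arity giving the exponent).
N_0 = 2
N_1 = 2 + 2^2 + 2^2 = 10
N_2 = 2 + 10^2 + 10^2 = 202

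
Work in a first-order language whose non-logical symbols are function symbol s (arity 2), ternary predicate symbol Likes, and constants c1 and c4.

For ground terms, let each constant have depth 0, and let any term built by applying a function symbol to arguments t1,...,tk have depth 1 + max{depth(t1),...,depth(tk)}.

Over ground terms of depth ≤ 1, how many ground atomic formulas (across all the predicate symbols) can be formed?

First count ground terms of depth ≤ 1.
Write N_k for the number of ground terms of depth ≤ k. A term of depth ≤ k is either a constant or a function symbol applied to arguments of depth ≤ k−1, so N_k = 2 + N_{k-1}^2.
N_0 = 2
N_1 = 2 + 2^2 = 6
Explicitly: c1, c4, s(c1, c1), s(c1, c4), s(c4, c1), s(c4, c4).
So |H| = 6.
For each predicate symbol, the number of ground atoms is |H| raised to its arity; summing:
  Likes: 6^3 = 216
Total ground atoms: 216.

216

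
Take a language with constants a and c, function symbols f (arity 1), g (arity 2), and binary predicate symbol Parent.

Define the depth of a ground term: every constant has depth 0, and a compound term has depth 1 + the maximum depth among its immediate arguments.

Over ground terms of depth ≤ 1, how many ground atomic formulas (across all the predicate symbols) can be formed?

First count ground terms of depth ≤ 1.
If N_k denotes the number of depth-≤k ground terms, the 2 constants give N_0 = 2, and each function symbol of arity r contributes N_{k-1}^r new terms at level k: N_k = 2 + N_{k-1} + N_{k-1}^2.
N_0 = 2
N_1 = 2 + 2 + 2^2 = 8
So |H| = 8.
For each predicate symbol, the number of ground atoms is |H| raised to its arity; summing:
  Parent: 8^2 = 64
Total ground atoms: 64.

64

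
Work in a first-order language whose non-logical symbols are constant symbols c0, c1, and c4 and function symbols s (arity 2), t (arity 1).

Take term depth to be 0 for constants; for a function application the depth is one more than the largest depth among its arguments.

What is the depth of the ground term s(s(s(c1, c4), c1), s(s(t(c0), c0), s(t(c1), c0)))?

4

depth(s(c1, c4)) = 1 + max(0, 0) = 1
depth(s(s(c1, c4), c1)) = 1 + max(1, 0) = 2
depth(t(c0)) = 1 + depth(c0) = 1 + 0 = 1
depth(s(t(c0), c0)) = 1 + max(1, 0) = 2
depth(t(c1)) = 1 + depth(c1) = 1 + 0 = 1
depth(s(t(c1), c0)) = 1 + max(1, 0) = 2
depth(s(s(t(c0), c0), s(t(c1), c0))) = 1 + max(2, 2) = 3
depth(s(s(s(c1, c4), c1), s(s(t(c0), c0), s(t(c1), c0)))) = 1 + max(2, 3) = 4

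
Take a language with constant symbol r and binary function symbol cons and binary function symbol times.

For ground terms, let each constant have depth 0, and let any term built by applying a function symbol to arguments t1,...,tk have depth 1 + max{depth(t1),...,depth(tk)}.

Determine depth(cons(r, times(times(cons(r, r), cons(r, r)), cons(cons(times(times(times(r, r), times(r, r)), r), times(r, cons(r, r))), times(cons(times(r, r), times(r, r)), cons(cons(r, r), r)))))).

7

depth(cons(r, r)) = 1 + max(0, 0) = 1
depth(times(cons(r, r), cons(r, r))) = 1 + max(1, 1) = 2
depth(times(r, r)) = 1 + max(0, 0) = 1
depth(times(times(r, r), times(r, r))) = 1 + max(1, 1) = 2
depth(times(times(times(r, r), times(r, r)), r)) = 1 + max(2, 0) = 3
depth(times(r, cons(r, r))) = 1 + max(0, 1) = 2
depth(cons(times(times(times(r, r), times(r, r)), r), times(r, cons(r, r)))) = 1 + max(3, 2) = 4
depth(cons(times(r, r), times(r, r))) = 1 + max(1, 1) = 2
depth(cons(cons(r, r), r)) = 1 + max(1, 0) = 2
depth(times(cons(times(r, r), times(r, r)), cons(cons(r, r), r))) = 1 + max(2, 2) = 3
depth(cons(cons(times(times(times(r, r), times(r, r)), r), times(r, cons(r, r))), times(cons(times(r, r), times(r, r)), cons(cons(r, r), r)))) = 1 + max(4, 3) = 5
depth(times(times(cons(r, r), cons(r, r)), cons(cons(times(times(times(r, r), times(r, r)), r), times(r, cons(r, r))), times(cons(times(r, r), times(r, r)), cons(cons(r, r), r))))) = 1 + max(2, 5) = 6
depth(cons(r, times(times(cons(r, r), cons(r, r)), cons(cons(times(times(times(r, r), times(r, r)), r), times(r, cons(r, r))), times(cons(times(r, r), times(r, r)), cons(cons(r, r), r)))))) = 1 + max(0, 6) = 7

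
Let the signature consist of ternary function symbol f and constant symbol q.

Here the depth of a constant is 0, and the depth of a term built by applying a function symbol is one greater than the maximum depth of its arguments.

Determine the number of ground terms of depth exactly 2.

If N_k denotes the number of depth-≤k ground terms, the 1 constant gives N_0 = 1, and each function symbol of arity r contributes N_{k-1}^r new terms at level k: N_k = 1 + N_{k-1}^3.
N_0 = 1
N_1 = 1 + 1^3 = 2
N_2 = 1 + 2^3 = 9
Terms of depth exactly 2: N_2 − N_1 = 9 − 2 = 7.

7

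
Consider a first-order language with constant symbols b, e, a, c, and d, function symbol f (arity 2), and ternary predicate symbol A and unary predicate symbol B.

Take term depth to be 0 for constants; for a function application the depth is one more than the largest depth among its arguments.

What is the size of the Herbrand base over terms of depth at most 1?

27030

First count ground terms of depth ≤ 1.
If N_k denotes the number of depth-≤k ground terms, the 5 constants give N_0 = 5, and each function symbol of arity r contributes N_{k-1}^r new terms at level k: N_k = 5 + N_{k-1}^2.
N_0 = 5
N_1 = 5 + 5^2 = 30
So |H| = 30.
A ground atom is a predicate applied to a tuple of terms from H, so the count is the sum over predicates of |H|^arity:
  A: 30^3 = 27000;  B: 30
Total ground atoms: 27000 + 30 = 27030.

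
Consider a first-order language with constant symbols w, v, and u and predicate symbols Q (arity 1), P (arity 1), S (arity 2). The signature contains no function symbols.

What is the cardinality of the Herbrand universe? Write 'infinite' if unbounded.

There are no function symbols, so every ground term is one of the 3 constants.
The Herbrand universe is {w, v, u}, which is finite with 3 elements.

3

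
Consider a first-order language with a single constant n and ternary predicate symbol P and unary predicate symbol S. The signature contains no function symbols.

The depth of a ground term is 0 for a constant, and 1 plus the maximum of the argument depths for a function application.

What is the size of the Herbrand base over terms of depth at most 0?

First count ground terms of depth ≤ 0.
With no function symbols every ground term is a constant, so there is exactly 1 ground term at every depth bound.
N_0 = 1
So |H| = 1.
Each predicate of arity r yields |H|^r ground atoms (one per choice of an r-tuple from H):
  P: 1^3 = 1;  S: 1
Total ground atoms: 1 + 1 = 2.

2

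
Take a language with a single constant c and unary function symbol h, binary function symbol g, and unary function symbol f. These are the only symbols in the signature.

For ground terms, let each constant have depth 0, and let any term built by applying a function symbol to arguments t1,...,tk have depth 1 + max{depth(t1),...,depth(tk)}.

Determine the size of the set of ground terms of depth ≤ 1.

4

Count level by level. With function symbols h/1, g/2, f/1, the terms of depth ≤ k are the 1 constant together with each function applied to depth-≤(k−1) tuples, so N_k = 1 + N_{k-1} + N_{k-1}^2 + N_{k-1}.
N_0 = 1
N_1 = 1 + 1 + 1^2 + 1 = 4
Explicitly: c, h(c), g(c, c), f(c).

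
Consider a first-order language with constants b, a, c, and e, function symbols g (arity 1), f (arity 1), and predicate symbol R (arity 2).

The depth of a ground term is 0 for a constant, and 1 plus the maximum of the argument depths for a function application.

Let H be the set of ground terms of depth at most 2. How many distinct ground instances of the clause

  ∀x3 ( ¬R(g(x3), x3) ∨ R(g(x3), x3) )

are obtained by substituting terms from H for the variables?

28

Ground terms of depth ≤ 2:
  Count level by level. With function symbols g/1, f/1, the terms of depth ≤ k are the 4 constants together with each function applied to depth-≤(k−1) tuples, so N_k = 4 + N_{k-1} + N_{k-1}.
  N_0 = 4
  N_1 = 4 + 4 + 4 = 12
  N_2 = 4 + 12 + 12 = 28
So there are 28 ground terms available for substitution.
The clause has 1 distinct variable (x3), which appears in the body. In the free term algebra distinct substitutions yield syntactically distinct ground instances.
Number of ground instances = 28.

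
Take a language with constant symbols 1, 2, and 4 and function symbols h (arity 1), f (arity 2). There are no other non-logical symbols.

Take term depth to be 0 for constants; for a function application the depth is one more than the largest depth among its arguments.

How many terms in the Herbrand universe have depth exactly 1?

Count level by level. With function symbols h/1, f/2, the terms of depth ≤ k are the 3 constants together with each function applied to depth-≤(k−1) tuples, so N_k = 3 + N_{k-1} + N_{k-1}^2.
N_0 = 3
N_1 = 3 + 3 + 3^2 = 15
Terms of depth exactly 1: N_1 − N_0 = 15 − 3 = 12.

12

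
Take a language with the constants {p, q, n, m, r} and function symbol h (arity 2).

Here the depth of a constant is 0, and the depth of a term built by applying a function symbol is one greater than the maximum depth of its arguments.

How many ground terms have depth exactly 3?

Let N_k count ground terms of depth at most k. Each non-constant term of depth ≤ k is some function symbol applied to depth-≤(k−1) arguments, giving N_k = 5 + N_{k-1}^2.
N_0 = 5
N_1 = 5 + 5^2 = 30
N_2 = 5 + 30^2 = 905
N_3 = 5 + 905^2 = 819030
Terms of depth exactly 3: N_3 − N_2 = 819030 − 905 = 818125.

818125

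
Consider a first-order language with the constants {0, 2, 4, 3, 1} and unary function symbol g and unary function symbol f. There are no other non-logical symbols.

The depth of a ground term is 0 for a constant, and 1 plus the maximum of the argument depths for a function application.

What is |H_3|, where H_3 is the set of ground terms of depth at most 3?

Let N_k count ground terms of depth at most k. Each non-constant term of depth ≤ k is some function symbol applied to depth-≤(k−1) arguments, giving N_k = 5 + N_{k-1} + N_{k-1}.
N_0 = 5
N_1 = 5 + 5 + 5 = 15
N_2 = 5 + 15 + 15 = 35
N_3 = 5 + 35 + 35 = 75

75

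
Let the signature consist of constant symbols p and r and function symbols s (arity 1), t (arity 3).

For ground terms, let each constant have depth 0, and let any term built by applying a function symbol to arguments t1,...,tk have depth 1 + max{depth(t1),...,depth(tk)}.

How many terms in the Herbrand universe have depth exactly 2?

1730

Count level by level. With function symbols s/1, t/3, the terms of depth ≤ k are the 2 constants together with each function applied to depth-≤(k−1) tuples, so N_k = 2 + N_{k-1} + N_{k-1}^3.
N_0 = 2
N_1 = 2 + 2 + 2^3 = 12
N_2 = 2 + 12 + 12^3 = 1742
Terms of depth exactly 2: N_2 − N_1 = 1742 − 12 = 1730.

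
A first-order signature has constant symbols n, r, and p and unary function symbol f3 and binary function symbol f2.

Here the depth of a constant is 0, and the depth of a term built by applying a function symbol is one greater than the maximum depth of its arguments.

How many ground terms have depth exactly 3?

59052

Write N_k for the number of ground terms of depth ≤ k. A term of depth ≤ k is either a constant or a function symbol applied to arguments of depth ≤ k−1, so N_k = 3 + N_{k-1} + N_{k-1}^2.
N_0 = 3
N_1 = 3 + 3 + 3^2 = 15
N_2 = 3 + 15 + 15^2 = 243
N_3 = 3 + 243 + 243^2 = 59295
Terms of depth exactly 3: N_3 − N_2 = 59295 − 243 = 59052.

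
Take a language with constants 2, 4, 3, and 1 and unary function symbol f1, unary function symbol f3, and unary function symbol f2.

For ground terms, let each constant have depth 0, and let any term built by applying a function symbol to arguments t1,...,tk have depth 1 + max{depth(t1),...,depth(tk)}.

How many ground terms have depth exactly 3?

Let N_k = |{terms of depth ≤ k}|. Then N_0 = 4 and N_k = 4 + N_{k-1} + N_{k-1} + N_{k-1} for k ≥ 1 (one summand per function symbol, arity giving the exponent).
N_0 = 4
N_1 = 4 + 4 + 4 + 4 = 16
N_2 = 4 + 16 + 16 + 16 = 52
N_3 = 4 + 52 + 52 + 52 = 160
Terms of depth exactly 3: N_3 − N_2 = 160 − 52 = 108.

108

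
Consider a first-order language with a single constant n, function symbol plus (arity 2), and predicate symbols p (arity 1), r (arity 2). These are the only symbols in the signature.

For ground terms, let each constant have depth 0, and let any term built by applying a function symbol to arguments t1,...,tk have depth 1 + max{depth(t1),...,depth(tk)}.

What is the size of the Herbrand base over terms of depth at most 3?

702

First count ground terms of depth ≤ 3.
If N_k denotes the number of depth-≤k ground terms, the 1 constant gives N_0 = 1, and each function symbol of arity r contributes N_{k-1}^r new terms at level k: N_k = 1 + N_{k-1}^2.
N_0 = 1
N_1 = 1 + 1^2 = 2
N_2 = 1 + 2^2 = 5
N_3 = 1 + 5^2 = 26
So |H| = 26.
Ground atoms are formed by filling each argument slot of a predicate with a term from H, so an r-ary predicate gives |H|^r atoms:
  p: 26;  r: 26^2 = 676
Total ground atoms: 26 + 676 = 702.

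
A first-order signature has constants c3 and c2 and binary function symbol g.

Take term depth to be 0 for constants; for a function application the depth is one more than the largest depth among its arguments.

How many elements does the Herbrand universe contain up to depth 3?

1446

Count level by level. With function symbols g/2, the terms of depth ≤ k are the 2 constants together with each function applied to depth-≤(k−1) tuples, so N_k = 2 + N_{k-1}^2.
N_0 = 2
N_1 = 2 + 2^2 = 6
N_2 = 2 + 6^2 = 38
N_3 = 2 + 38^2 = 1446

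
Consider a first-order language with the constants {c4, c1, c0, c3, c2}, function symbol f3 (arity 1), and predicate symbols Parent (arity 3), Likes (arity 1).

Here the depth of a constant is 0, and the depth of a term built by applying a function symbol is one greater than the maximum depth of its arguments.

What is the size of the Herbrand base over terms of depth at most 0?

First count ground terms of depth ≤ 0.
Count level by level. With function symbols f3/1, the terms of depth ≤ k are the 5 constants together with each function applied to depth-≤(k−1) tuples, so N_k = 5 + N_{k-1}.
N_0 = 5
Explicitly: c4, c1, c0, c3, c2.
So |H| = 5.
A ground atom is a predicate applied to a tuple of terms from H, so the count is the sum over predicates of |H|^arity:
  Parent: 5^3 = 125;  Likes: 5
Total ground atoms: 125 + 5 = 130.

130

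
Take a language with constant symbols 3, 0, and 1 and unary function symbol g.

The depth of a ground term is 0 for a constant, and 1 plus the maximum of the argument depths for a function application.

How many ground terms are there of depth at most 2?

9

Let N_k count ground terms of depth at most k. Each non-constant term of depth ≤ k is some function symbol applied to depth-≤(k−1) arguments, giving N_k = 3 + N_{k-1}.
N_0 = 3
N_1 = 3 + 3 = 6
N_2 = 3 + 6 = 9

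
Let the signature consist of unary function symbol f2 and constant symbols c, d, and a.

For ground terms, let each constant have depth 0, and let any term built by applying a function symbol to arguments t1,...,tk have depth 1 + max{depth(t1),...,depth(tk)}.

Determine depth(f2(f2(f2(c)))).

3

depth(f2(c)) = 1 + depth(c) = 1 + 0 = 1
depth(f2(f2(c))) = 1 + depth(f2(c)) = 1 + 1 = 2
depth(f2(f2(f2(c)))) = 1 + depth(f2(f2(c))) = 1 + 2 = 3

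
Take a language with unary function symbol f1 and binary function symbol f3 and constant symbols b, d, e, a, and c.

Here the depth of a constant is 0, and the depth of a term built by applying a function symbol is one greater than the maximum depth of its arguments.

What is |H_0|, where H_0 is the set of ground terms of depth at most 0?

Let N_k = |{terms of depth ≤ k}|. Then N_0 = 5 and N_k = 5 + N_{k-1} + N_{k-1}^2 for k ≥ 1 (one summand per function symbol, arity giving the exponent).
N_0 = 5
Explicitly: b, d, e, a, c.

5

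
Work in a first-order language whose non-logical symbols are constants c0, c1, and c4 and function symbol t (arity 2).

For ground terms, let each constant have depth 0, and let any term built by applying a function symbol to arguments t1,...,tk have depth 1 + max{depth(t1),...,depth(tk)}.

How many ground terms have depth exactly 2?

If N_k denotes the number of depth-≤k ground terms, the 3 constants give N_0 = 3, and each function symbol of arity r contributes N_{k-1}^r new terms at level k: N_k = 3 + N_{k-1}^2.
N_0 = 3
N_1 = 3 + 3^2 = 12
N_2 = 3 + 12^2 = 147
Terms of depth exactly 2: N_2 − N_1 = 147 − 12 = 135.

135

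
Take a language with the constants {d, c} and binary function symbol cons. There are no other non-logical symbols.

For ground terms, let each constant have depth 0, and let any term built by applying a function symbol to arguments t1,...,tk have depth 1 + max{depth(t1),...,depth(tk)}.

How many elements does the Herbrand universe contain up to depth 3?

1446

Let N_k = |{terms of depth ≤ k}|. Then N_0 = 2 and N_k = 2 + N_{k-1}^2 for k ≥ 1 (one summand per function symbol, arity giving the exponent).
N_0 = 2
N_1 = 2 + 2^2 = 6
N_2 = 2 + 6^2 = 38
N_3 = 2 + 38^2 = 1446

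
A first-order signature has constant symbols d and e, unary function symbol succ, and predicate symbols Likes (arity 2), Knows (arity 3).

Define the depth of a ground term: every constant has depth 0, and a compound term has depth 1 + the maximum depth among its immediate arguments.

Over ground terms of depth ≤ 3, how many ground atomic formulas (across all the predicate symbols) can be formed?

576

First count ground terms of depth ≤ 3.
Let N_k = |{terms of depth ≤ k}|. Then N_0 = 2 and N_k = 2 + N_{k-1} for k ≥ 1 (one summand per function symbol, arity giving the exponent).
N_0 = 2
N_1 = 2 + 2 = 4
N_2 = 2 + 4 = 6
N_3 = 2 + 6 = 8
So |H| = 8.
For each predicate symbol, the number of ground atoms is |H| raised to its arity; summing:
  Likes: 8^2 = 64;  Knows: 8^3 = 512
Total ground atoms: 64 + 512 = 576.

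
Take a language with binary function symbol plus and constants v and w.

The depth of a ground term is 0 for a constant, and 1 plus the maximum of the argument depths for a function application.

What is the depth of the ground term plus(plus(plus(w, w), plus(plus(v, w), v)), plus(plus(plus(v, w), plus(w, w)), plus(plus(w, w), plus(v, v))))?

4

depth(plus(w, w)) = 1 + max(0, 0) = 1
depth(plus(v, w)) = 1 + max(0, 0) = 1
depth(plus(plus(v, w), v)) = 1 + max(1, 0) = 2
depth(plus(plus(w, w), plus(plus(v, w), v))) = 1 + max(1, 2) = 3
depth(plus(plus(v, w), plus(w, w))) = 1 + max(1, 1) = 2
depth(plus(v, v)) = 1 + max(0, 0) = 1
depth(plus(plus(w, w), plus(v, v))) = 1 + max(1, 1) = 2
depth(plus(plus(plus(v, w), plus(w, w)), plus(plus(w, w), plus(v, v)))) = 1 + max(2, 2) = 3
depth(plus(plus(plus(w, w), plus(plus(v, w), v)), plus(plus(plus(v, w), plus(w, w)), plus(plus(w, w), plus(v, v))))) = 1 + max(3, 3) = 4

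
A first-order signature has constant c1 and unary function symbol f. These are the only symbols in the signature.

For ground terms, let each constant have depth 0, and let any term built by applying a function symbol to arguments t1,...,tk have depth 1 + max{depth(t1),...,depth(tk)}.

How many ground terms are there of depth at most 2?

Write N_k for the number of ground terms of depth ≤ k. A term of depth ≤ k is either a constant or a function symbol applied to arguments of depth ≤ k−1, so N_k = 1 + N_{k-1}.
N_0 = 1
N_1 = 1 + 1 = 2
N_2 = 1 + 2 = 3

3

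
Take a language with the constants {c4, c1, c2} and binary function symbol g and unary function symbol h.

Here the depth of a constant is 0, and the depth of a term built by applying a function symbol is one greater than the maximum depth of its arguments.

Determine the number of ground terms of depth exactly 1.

12

Write N_k for the number of ground terms of depth ≤ k. A term of depth ≤ k is either a constant or a function symbol applied to arguments of depth ≤ k−1, so N_k = 3 + N_{k-1}^2 + N_{k-1}.
N_0 = 3
N_1 = 3 + 3^2 + 3 = 15
Terms of depth exactly 1: N_1 − N_0 = 15 − 3 = 12.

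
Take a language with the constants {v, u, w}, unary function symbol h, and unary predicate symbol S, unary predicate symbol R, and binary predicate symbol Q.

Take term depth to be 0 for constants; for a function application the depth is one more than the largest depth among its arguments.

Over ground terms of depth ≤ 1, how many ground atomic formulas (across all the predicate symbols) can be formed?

48

First count ground terms of depth ≤ 1.
Let N_k = |{terms of depth ≤ k}|. Then N_0 = 3 and N_k = 3 + N_{k-1} for k ≥ 1 (one summand per function symbol, arity giving the exponent).
N_0 = 3
N_1 = 3 + 3 = 6
Explicitly: v, u, w, h(v), h(u), h(w).
So |H| = 6.
Ground atoms are formed by filling each argument slot of a predicate with a term from H, so an r-ary predicate gives |H|^r atoms:
  S: 6;  R: 6;  Q: 6^2 = 36
Total ground atoms: 6 + 6 + 36 = 48.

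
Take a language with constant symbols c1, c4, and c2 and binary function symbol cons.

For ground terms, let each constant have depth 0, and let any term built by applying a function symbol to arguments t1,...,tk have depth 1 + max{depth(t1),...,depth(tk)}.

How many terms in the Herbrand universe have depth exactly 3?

21465

If N_k denotes the number of depth-≤k ground terms, the 3 constants give N_0 = 3, and each function symbol of arity r contributes N_{k-1}^r new terms at level k: N_k = 3 + N_{k-1}^2.
N_0 = 3
N_1 = 3 + 3^2 = 12
N_2 = 3 + 12^2 = 147
N_3 = 3 + 147^2 = 21612
Terms of depth exactly 3: N_3 − N_2 = 21612 − 147 = 21465.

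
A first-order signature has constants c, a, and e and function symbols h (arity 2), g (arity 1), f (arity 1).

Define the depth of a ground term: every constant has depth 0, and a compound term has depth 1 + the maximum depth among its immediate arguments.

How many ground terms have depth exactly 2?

If N_k denotes the number of depth-≤k ground terms, the 3 constants give N_0 = 3, and each function symbol of arity r contributes N_{k-1}^r new terms at level k: N_k = 3 + N_{k-1}^2 + N_{k-1} + N_{k-1}.
N_0 = 3
N_1 = 3 + 3^2 + 3 + 3 = 18
N_2 = 3 + 18^2 + 18 + 18 = 363
Terms of depth exactly 2: N_2 − N_1 = 363 − 18 = 345.

345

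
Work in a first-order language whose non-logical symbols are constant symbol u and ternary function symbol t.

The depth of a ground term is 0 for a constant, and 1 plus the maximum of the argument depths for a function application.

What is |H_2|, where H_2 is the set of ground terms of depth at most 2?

If N_k denotes the number of depth-≤k ground terms, the 1 constant gives N_0 = 1, and each function symbol of arity r contributes N_{k-1}^r new terms at level k: N_k = 1 + N_{k-1}^3.
N_0 = 1
N_1 = 1 + 1^3 = 2
N_2 = 1 + 2^3 = 9

9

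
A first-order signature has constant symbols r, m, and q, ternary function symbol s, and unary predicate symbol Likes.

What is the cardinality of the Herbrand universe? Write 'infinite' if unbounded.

The signature has at least one function symbol (s, arity 3) and at least one constant (r).
Iterating s gives infinitely many distinct ground terms: r, s(r, r, r), s(s(r, r, r), s(r, r, r), s(r, r, r)), ...
So the Herbrand universe is infinite.

infinite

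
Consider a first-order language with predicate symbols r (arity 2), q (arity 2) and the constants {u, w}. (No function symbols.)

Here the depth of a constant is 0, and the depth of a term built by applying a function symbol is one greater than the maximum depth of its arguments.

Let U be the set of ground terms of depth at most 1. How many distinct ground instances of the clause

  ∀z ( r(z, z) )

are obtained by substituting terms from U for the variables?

Ground terms of depth ≤ 1:
  With no function symbols every ground term is a constant, so there are exactly 2 ground terms at every depth bound.
  N_0 = 2
  N_1 = 2
  Explicitly: u, w.
So there are 2 ground terms available for substitution.
There is 1 variable to instantiate (z),  occurring in at least one literal, so different choices give different ground instances.
Number of ground instances = 2.

2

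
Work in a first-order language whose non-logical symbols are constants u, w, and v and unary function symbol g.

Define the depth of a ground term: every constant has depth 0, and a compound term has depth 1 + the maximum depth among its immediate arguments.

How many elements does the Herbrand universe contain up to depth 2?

If N_k denotes the number of depth-≤k ground terms, the 3 constants give N_0 = 3, and each function symbol of arity r contributes N_{k-1}^r new terms at level k: N_k = 3 + N_{k-1}.
N_0 = 3
N_1 = 3 + 3 = 6
N_2 = 3 + 6 = 9
Explicitly: u, w, v, g(u), g(w), g(v), g(g(u)), g(g(w)), g(g(v)).

9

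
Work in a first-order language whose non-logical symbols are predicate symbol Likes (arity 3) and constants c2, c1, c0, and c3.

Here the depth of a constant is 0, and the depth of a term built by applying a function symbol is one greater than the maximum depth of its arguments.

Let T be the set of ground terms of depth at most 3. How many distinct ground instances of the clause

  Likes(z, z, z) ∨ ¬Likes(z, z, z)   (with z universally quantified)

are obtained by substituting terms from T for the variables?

Ground terms of depth ≤ 3:
  With no function symbols every ground term is a constant, so there are exactly 4 ground terms at every depth bound.
  N_0 = 4
  N_1 = 4
  N_2 = 4
  N_3 = 4
So there are 4 ground terms available for substitution.
There is 1 variable to instantiate (z),  occurring in at least one literal, so different choices give different ground instances.
Number of ground instances = 4.

4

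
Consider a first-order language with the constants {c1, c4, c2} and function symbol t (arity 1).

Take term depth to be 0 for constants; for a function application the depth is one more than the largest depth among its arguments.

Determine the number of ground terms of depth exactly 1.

Count level by level. With function symbols t/1, the terms of depth ≤ k are the 3 constants together with each function applied to depth-≤(k−1) tuples, so N_k = 3 + N_{k-1}.
N_0 = 3
N_1 = 3 + 3 = 6
Terms of depth exactly 1: N_1 − N_0 = 6 − 3 = 3.

3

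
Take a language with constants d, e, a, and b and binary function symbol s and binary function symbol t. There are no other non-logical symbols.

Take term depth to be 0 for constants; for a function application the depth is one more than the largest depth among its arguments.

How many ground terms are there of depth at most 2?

2596

If N_k denotes the number of depth-≤k ground terms, the 4 constants give N_0 = 4, and each function symbol of arity r contributes N_{k-1}^r new terms at level k: N_k = 4 + N_{k-1}^2 + N_{k-1}^2.
N_0 = 4
N_1 = 4 + 4^2 + 4^2 = 36
N_2 = 4 + 36^2 + 36^2 = 2596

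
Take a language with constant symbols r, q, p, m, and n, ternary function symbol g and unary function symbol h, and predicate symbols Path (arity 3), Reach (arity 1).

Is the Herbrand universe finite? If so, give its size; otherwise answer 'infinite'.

The signature has at least one function symbol (g, arity 3) and at least one constant (r).
Iterating g gives infinitely many distinct ground terms: r, g(r, r, r), g(g(r, r, r), g(r, r, r), g(r, r, r)), ...
So the Herbrand universe is infinite.

infinite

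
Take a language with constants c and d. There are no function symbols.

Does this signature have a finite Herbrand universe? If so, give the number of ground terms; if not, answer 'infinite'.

There are no function symbols, so every ground term is one of the 2 constants.
The Herbrand universe is {c, d}, which is finite with 2 elements.

2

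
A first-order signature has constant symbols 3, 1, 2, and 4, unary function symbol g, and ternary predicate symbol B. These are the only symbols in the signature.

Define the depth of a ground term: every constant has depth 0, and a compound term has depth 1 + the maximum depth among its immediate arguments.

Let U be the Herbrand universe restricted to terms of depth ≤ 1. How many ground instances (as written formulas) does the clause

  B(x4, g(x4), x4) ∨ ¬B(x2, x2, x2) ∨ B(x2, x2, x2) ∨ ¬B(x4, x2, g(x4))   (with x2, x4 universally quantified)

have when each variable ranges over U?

64

Ground terms of depth ≤ 1:
  If N_k denotes the number of depth-≤k ground terms, the 4 constants give N_0 = 4, and each function symbol of arity r contributes N_{k-1}^r new terms at level k: N_k = 4 + N_{k-1}.
  N_0 = 4
  N_1 = 4 + 4 = 8
  Explicitly: 3, 1, 2, 4, g(3), g(1), g(2), g(4).
So there are 8 ground terms available for substitution.
Each of x2, x4 ranges independently over the available ground terms, and distinct assignments produce distinct instances.
Number of ground instances = 8^2 = 64.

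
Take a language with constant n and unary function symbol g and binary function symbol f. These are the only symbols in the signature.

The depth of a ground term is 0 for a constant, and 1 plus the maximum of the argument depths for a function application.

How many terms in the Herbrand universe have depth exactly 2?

10

Count level by level. With function symbols g/1, f/2, the terms of depth ≤ k are the 1 constant together with each function applied to depth-≤(k−1) tuples, so N_k = 1 + N_{k-1} + N_{k-1}^2.
N_0 = 1
N_1 = 1 + 1 + 1^2 = 3
N_2 = 1 + 3 + 3^2 = 13
Terms of depth exactly 2: N_2 − N_1 = 13 − 3 = 10.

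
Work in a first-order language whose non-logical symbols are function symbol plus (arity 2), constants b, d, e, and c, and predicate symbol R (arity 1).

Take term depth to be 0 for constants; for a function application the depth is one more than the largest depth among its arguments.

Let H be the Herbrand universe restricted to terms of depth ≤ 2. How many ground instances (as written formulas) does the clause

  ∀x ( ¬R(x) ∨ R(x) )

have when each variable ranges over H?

404

Ground terms of depth ≤ 2:
  Let N_k count ground terms of depth at most k. Each non-constant term of depth ≤ k is some function symbol applied to depth-≤(k−1) arguments, giving N_k = 4 + N_{k-1}^2.
  N_0 = 4
  N_1 = 4 + 4^2 = 20
  N_2 = 4 + 20^2 = 404
So there are 404 ground terms available for substitution.
The body mentions the single quantified variable x; since ground terms form a free algebra, no two substitutions collapse to the same formula.
Number of ground instances = 404.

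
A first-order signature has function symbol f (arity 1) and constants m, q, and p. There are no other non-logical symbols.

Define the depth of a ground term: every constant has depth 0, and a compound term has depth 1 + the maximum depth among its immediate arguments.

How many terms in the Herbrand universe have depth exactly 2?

Let N_k = |{terms of depth ≤ k}|. Then N_0 = 3 and N_k = 3 + N_{k-1} for k ≥ 1 (one summand per function symbol, arity giving the exponent).
N_0 = 3
N_1 = 3 + 3 = 6
N_2 = 3 + 6 = 9
Terms of depth exactly 2: N_2 − N_1 = 9 − 6 = 3.

3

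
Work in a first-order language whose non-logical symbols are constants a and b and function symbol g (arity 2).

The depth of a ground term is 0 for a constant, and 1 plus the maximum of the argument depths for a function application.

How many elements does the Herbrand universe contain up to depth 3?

1446

If N_k denotes the number of depth-≤k ground terms, the 2 constants give N_0 = 2, and each function symbol of arity r contributes N_{k-1}^r new terms at level k: N_k = 2 + N_{k-1}^2.
N_0 = 2
N_1 = 2 + 2^2 = 6
N_2 = 2 + 6^2 = 38
N_3 = 2 + 38^2 = 1446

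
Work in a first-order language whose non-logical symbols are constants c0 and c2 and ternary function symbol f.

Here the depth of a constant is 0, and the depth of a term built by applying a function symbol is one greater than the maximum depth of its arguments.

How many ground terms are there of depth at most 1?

Count level by level. With function symbols f/3, the terms of depth ≤ k are the 2 constants together with each function applied to depth-≤(k−1) tuples, so N_k = 2 + N_{k-1}^3.
N_0 = 2
N_1 = 2 + 2^3 = 10

10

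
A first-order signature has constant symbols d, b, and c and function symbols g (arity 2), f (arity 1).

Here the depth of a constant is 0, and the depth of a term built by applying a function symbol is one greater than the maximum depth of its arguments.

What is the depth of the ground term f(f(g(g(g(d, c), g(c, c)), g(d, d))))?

depth(g(d, c)) = 1 + max(0, 0) = 1
depth(g(c, c)) = 1 + max(0, 0) = 1
depth(g(g(d, c), g(c, c))) = 1 + max(1, 1) = 2
depth(g(d, d)) = 1 + max(0, 0) = 1
depth(g(g(g(d, c), g(c, c)), g(d, d))) = 1 + max(2, 1) = 3
depth(f(g(g(g(d, c), g(c, c)), g(d, d)))) = 1 + depth(g(g(g(d, c), g(c, c)), g(d, d))) = 1 + 3 = 4
depth(f(f(g(g(g(d, c), g(c, c)), g(d, d))))) = 1 + depth(f(g(g(g(d, c), g(c, c)), g(d, d)))) = 1 + 4 = 5

5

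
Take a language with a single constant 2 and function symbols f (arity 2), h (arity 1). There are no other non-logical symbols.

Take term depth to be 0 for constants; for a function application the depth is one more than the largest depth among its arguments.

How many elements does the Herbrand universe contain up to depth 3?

183

Write N_k for the number of ground terms of depth ≤ k. A term of depth ≤ k is either a constant or a function symbol applied to arguments of depth ≤ k−1, so N_k = 1 + N_{k-1}^2 + N_{k-1}.
N_0 = 1
N_1 = 1 + 1^2 + 1 = 3
N_2 = 1 + 3^2 + 3 = 13
N_3 = 1 + 13^2 + 13 = 183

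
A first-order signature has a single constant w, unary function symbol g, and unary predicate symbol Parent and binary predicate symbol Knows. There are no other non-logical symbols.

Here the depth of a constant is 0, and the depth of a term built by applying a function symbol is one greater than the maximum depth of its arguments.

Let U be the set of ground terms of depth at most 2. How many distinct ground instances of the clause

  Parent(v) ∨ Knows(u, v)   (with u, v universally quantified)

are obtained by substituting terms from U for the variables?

Ground terms of depth ≤ 2:
  Count level by level. With function symbols g/1, the terms of depth ≤ k are the 1 constant together with each function applied to depth-≤(k−1) tuples, so N_k = 1 + N_{k-1}.
  N_0 = 1
  N_1 = 1 + 1 = 2
  N_2 = 1 + 2 = 3
So there are 3 ground terms available for substitution.
There are 2 variables to instantiate (u, v), each occurring in at least one literal, so different choices give different ground instances.
Number of ground instances = 3^2 = 9.

9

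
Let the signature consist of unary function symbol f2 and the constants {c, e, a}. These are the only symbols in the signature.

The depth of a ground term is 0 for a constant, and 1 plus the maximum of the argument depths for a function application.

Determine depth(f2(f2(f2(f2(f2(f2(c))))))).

6

depth(f2(c)) = 1 + depth(c) = 1 + 0 = 1
depth(f2(f2(c))) = 1 + depth(f2(c)) = 1 + 1 = 2
depth(f2(f2(f2(c)))) = 1 + depth(f2(f2(c))) = 1 + 2 = 3
depth(f2(f2(f2(f2(c))))) = 1 + depth(f2(f2(f2(c)))) = 1 + 3 = 4
depth(f2(f2(f2(f2(f2(c)))))) = 1 + depth(f2(f2(f2(f2(c))))) = 1 + 4 = 5
depth(f2(f2(f2(f2(f2(f2(c))))))) = 1 + depth(f2(f2(f2(f2(f2(c)))))) = 1 + 5 = 6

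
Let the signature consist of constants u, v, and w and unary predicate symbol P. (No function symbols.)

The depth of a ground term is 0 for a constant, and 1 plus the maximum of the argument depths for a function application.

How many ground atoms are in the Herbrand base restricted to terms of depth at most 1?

3

First count ground terms of depth ≤ 1.
With no function symbols every ground term is a constant, so there are exactly 3 ground terms at every depth bound.
N_0 = 3
N_1 = 3
So |H| = 3.
Each predicate of arity r yields |H|^r ground atoms (one per choice of an r-tuple from H):
  P: 3
Total ground atoms: 3.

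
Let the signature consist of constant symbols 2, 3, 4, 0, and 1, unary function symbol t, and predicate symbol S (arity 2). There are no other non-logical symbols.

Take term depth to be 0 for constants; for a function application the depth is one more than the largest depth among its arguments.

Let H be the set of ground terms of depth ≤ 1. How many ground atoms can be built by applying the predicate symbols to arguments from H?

First count ground terms of depth ≤ 1.
Let N_k count ground terms of depth at most k. Each non-constant term of depth ≤ k is some function symbol applied to depth-≤(k−1) arguments, giving N_k = 5 + N_{k-1}.
N_0 = 5
N_1 = 5 + 5 = 10
Explicitly: 2, 3, 4, 0, 1, t(2), t(3), t(4), t(0), t(1).
So |H| = 10.
For each predicate symbol, the number of ground atoms is |H| raised to its arity; summing:
  S: 10^2 = 100
Total ground atoms: 100.

100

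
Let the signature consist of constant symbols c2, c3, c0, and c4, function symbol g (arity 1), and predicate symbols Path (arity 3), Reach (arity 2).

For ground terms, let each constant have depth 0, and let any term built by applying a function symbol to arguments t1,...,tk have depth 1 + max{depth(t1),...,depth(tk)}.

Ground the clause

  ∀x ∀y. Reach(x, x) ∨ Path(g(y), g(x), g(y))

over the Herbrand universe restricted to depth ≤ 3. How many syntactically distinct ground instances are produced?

Ground terms of depth ≤ 3:
  Write N_k for the number of ground terms of depth ≤ k. A term of depth ≤ k is either a constant or a function symbol applied to arguments of depth ≤ k−1, so N_k = 4 + N_{k-1}.
  N_0 = 4
  N_1 = 4 + 4 = 8
  N_2 = 4 + 8 = 12
  N_3 = 4 + 12 = 16
So there are 16 ground terms available for substitution.
The clause has 2 distinct variables (x, y), each appearing in the body. In the free term algebra distinct substitutions yield syntactically distinct ground instances.
Number of ground instances = 16^2 = 256.

256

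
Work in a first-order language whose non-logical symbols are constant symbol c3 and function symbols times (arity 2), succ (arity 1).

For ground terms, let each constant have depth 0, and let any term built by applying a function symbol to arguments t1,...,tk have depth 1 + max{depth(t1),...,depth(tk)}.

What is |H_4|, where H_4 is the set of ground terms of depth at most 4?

33673

Count level by level. With function symbols times/2, succ/1, the terms of depth ≤ k are the 1 constant together with each function applied to depth-≤(k−1) tuples, so N_k = 1 + N_{k-1}^2 + N_{k-1}.
N_0 = 1
N_1 = 1 + 1^2 + 1 = 3
N_2 = 1 + 3^2 + 3 = 13
N_3 = 1 + 13^2 + 13 = 183
N_4 = 1 + 183^2 + 183 = 33673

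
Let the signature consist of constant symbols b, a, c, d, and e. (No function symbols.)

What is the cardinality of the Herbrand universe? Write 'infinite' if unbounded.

5

There are no function symbols, so every ground term is one of the 5 constants.
The Herbrand universe is {b, a, c, d, e}, which is finite with 5 elements.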